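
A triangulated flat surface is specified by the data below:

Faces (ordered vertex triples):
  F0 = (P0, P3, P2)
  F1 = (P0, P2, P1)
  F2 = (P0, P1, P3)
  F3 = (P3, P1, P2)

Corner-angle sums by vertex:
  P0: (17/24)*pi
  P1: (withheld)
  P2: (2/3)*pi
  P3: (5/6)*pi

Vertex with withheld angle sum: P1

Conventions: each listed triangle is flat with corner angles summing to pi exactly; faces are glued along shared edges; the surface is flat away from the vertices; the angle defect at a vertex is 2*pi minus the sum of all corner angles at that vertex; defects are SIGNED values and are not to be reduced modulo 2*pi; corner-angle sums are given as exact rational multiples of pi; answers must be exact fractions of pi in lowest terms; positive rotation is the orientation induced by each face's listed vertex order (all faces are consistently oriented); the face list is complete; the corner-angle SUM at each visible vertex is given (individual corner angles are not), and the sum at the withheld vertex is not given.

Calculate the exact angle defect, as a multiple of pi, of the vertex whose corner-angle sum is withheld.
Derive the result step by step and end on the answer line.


V = 4, E = 6, F = 4; chi = V - E + F = 2
Gauss-Bonnet: total defect = 2*pi*chi = 4*pi; visible defects sum to (91/24)*pi

Answer: defect(P1) = (5/24)*pi


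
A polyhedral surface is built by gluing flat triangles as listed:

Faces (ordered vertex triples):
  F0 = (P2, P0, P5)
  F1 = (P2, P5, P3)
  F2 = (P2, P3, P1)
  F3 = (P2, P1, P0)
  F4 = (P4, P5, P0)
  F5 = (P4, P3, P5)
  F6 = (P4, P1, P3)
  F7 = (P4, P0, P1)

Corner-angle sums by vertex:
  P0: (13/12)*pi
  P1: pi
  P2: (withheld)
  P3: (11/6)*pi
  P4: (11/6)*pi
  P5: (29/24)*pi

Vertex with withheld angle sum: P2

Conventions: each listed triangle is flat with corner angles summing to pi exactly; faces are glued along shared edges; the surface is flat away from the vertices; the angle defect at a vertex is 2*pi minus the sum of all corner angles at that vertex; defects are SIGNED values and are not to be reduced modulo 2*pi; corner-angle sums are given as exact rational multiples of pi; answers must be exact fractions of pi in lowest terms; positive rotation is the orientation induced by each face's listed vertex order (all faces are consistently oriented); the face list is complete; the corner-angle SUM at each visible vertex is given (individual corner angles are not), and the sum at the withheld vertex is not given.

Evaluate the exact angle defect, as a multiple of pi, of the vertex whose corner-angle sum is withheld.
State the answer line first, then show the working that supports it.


Answer: defect(P2) = (23/24)*pi

V = 6, E = 12, F = 8; chi = V - E + F = 2
Gauss-Bonnet: total defect = 2*pi*chi = 4*pi; visible defects sum to (73/24)*pi


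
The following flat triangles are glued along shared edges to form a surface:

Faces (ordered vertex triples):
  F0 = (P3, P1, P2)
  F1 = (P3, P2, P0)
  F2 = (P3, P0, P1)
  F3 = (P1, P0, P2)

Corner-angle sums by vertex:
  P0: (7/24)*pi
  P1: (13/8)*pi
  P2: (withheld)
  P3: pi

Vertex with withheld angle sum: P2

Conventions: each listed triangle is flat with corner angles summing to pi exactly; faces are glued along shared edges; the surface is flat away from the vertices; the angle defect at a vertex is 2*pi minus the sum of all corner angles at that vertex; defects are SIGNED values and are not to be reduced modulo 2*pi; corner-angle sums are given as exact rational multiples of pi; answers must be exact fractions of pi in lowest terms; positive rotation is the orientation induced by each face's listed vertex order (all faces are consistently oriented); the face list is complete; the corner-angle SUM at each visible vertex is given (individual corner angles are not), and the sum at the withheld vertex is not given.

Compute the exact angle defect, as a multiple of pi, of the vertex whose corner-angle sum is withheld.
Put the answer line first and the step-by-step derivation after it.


Answer: defect(P2) = (11/12)*pi

V = 4, E = 6, F = 4; chi = V - E + F = 2
Gauss-Bonnet: total defect = 2*pi*chi = 4*pi; visible defects sum to (37/12)*pi


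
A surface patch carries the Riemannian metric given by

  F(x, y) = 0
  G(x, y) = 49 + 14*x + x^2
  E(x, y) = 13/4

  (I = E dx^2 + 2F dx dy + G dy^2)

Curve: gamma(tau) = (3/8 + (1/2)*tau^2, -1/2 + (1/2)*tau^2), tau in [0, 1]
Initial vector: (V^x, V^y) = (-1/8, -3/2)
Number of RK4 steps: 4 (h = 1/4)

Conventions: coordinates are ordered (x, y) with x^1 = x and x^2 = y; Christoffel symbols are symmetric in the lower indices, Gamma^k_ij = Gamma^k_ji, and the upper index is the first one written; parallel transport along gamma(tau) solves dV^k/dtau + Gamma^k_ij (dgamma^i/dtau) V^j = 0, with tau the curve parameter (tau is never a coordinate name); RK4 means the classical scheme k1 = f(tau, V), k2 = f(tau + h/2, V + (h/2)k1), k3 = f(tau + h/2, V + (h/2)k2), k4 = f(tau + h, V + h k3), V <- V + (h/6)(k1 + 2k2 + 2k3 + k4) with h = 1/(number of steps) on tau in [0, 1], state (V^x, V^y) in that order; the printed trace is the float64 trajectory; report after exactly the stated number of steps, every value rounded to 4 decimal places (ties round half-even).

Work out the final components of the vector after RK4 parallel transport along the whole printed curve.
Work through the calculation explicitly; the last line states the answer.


gamma'(tau) = (tau, tau); f(tau, V)^k = -Gamma^k_ij(gamma(tau)) gamma'^i(tau) V^j; h = 1/4; intermediate values shown to 6 dp
curve data and Christoffel symbols at the stage parameters:
  tau = 0.000000: gamma = (0.375000, -0.500000), gamma' = (0.000000, 0.000000); Gamma_xxx = 0.000000, Gamma_xxy = 0.000000, Gamma_xyy = -2.269231, Gamma_yxx = 0.000000, Gamma_yxy = 0.135593, Gamma_yyy = 0.000000
  tau = 0.125000: gamma = (0.382812, -0.492188), gamma' = (0.125000, 0.125000); Gamma_xxx = 0.000000, Gamma_xxy = 0.000000, Gamma_xyy = -2.271635, Gamma_yxx = 0.000000, Gamma_yxy = 0.135450, Gamma_yyy = 0.000000
  tau = 0.250000: gamma = (0.406250, -0.468750), gamma' = (0.250000, 0.250000); Gamma_xxx = 0.000000, Gamma_xxy = 0.000000, Gamma_xyy = -2.278846, Gamma_yxx = 0.000000, Gamma_yxy = 0.135021, Gamma_yyy = 0.000000
  tau = 0.375000: gamma = (0.445312, -0.429688), gamma' = (0.375000, 0.375000); Gamma_xxx = 0.000000, Gamma_xxy = 0.000000, Gamma_xyy = -2.290865, Gamma_yxx = 0.000000, Gamma_yxy = 0.134313, Gamma_yyy = 0.000000
  tau = 0.500000: gamma = (0.500000, -0.375000), gamma' = (0.500000, 0.500000); Gamma_xxx = 0.000000, Gamma_xxy = 0.000000, Gamma_xyy = -2.307692, Gamma_yxx = 0.000000, Gamma_yxy = 0.133333, Gamma_yyy = 0.000000
  tau = 0.625000: gamma = (0.570312, -0.304688), gamma' = (0.625000, 0.625000); Gamma_xxx = 0.000000, Gamma_xxy = 0.000000, Gamma_xyy = -2.329327, Gamma_yxx = 0.000000, Gamma_yxy = 0.132095, Gamma_yyy = 0.000000
  tau = 0.750000: gamma = (0.656250, -0.218750), gamma' = (0.750000, 0.750000); Gamma_xxx = 0.000000, Gamma_xxy = 0.000000, Gamma_xyy = -2.355769, Gamma_yxx = 0.000000, Gamma_yxy = 0.130612, Gamma_yyy = 0.000000
  tau = 0.875000: gamma = (0.757812, -0.117188), gamma' = (0.875000, 0.875000); Gamma_xxx = 0.000000, Gamma_xxy = 0.000000, Gamma_xyy = -2.387019, Gamma_yxx = 0.000000, Gamma_yxy = 0.128902, Gamma_yyy = 0.000000
  tau = 1.000000: gamma = (0.875000, 0.000000), gamma' = (1.000000, 1.000000); Gamma_xxx = 0.000000, Gamma_xxy = 0.000000, Gamma_xyy = -2.423077, Gamma_yxx = 0.000000, Gamma_yxy = 0.126984, Gamma_yyy = 0.000000
step 0: V^x = -0.1250, V^y = -1.5000
step 1: k1 = (0.000000, 0.000000), k2 = (-0.425931, 0.027513), k3 = (-0.424955, 0.028356), k4 = (-0.850529, 0.058199); V <- V + (h/6)(k1 + 2k2 + 2k3 + k4): V^x = -0.2313, V^y = -1.4929
step 2: k1 = (-0.850533, 0.058203), k2 = (-1.276279, 0.091835), k3 = (-1.272667, 0.094304), k4 = (-1.695396, 0.134590); V <- V + (h/6)(k1 + 2k2 + 2k3 + k4): V^x = -0.5498, V^y = -1.4694
step 3: k1 = (-1.695432, 0.134614), k2 = (-2.114662, 0.182812), k3 = (-2.105891, 0.186641), k4 = (-2.513690, 0.244802); V <- V + (h/6)(k1 + 2k2 + 2k3 + k4): V^x = -1.0769, V^y = -1.4228
step 4: k1 = (-2.513802, 0.244869), k2 = (-2.907743, 0.313930), k3 = (-2.889712, 0.318510), k4 = (-3.254556, 0.399049); V <- V + (h/6)(k1 + 2k2 + 2k3 + k4): V^x = -1.8004, V^y = -1.3432

Answer: V^x = -1.8004, V^y = -1.3432


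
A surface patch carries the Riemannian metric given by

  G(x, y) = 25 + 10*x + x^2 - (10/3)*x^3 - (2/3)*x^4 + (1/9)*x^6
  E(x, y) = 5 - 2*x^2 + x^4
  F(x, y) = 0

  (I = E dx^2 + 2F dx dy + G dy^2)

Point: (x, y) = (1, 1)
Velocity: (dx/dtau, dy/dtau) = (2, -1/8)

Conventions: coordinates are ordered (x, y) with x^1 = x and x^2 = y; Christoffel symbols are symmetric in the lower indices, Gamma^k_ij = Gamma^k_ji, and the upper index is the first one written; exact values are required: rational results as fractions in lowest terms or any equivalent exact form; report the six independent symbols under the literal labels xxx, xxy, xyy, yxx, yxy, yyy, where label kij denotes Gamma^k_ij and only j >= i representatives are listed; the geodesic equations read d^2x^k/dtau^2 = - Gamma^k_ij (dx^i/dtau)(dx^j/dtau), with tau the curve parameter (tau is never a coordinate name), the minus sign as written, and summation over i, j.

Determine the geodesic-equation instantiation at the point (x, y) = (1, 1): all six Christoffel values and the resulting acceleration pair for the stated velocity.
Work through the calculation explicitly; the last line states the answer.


E = 4, F = 0, G = 289/9 at the point
E_x = 0, E_y = 0, F_x = 0, F_y = 0, G_x = 0, G_y = 0
EG - F^2 = 1156/9;  g^inv = (9/1156) * [[289/9, 0], [0, 4]]
first-kind symbols [ij,l] = (1/2)(d_i g_jl + d_j g_il - d_l g_ij): [xx,x] = E_x/2 = 0, [xx,y] = F_x - E_y/2 = 0, [xy,x] = E_y/2 = 0, [xy,y] = G_x/2 = 0, [yy,x] = F_y - G_x/2 = 0, [yy,y] = G_y/2 = 0
Gamma^x_ij = (G*[ij,x] - F*[ij,y])/(EG - F^2), Gamma^y_ij = (E*[ij,y] - F*[ij,x])/(EG - F^2)
Gamma_xxx = 0, Gamma_xxy = 0, Gamma_xyy = 0, Gamma_yxx = 0, Gamma_yxy = 0, Gamma_yyy = 0
d^2x/dtau^2 = -(Gamma_xxx*(2)^2 + 2*Gamma_xxy*(2)*(-1/8) + Gamma_xyy*(-1/8)^2) = 0
d^2y/dtau^2 = -(Gamma_yxx*(2)^2 + 2*Gamma_yxy*(2)*(-1/8) + Gamma_yyy*(-1/8)^2) = 0

Answer: Gamma_xxx = 0, Gamma_xxy = 0, Gamma_xyy = 0, Gamma_yxx = 0, Gamma_yxy = 0, Gamma_yyy = 0; accelerations (d^2x/dtau^2, d^2y/dtau^2) = (0, 0)


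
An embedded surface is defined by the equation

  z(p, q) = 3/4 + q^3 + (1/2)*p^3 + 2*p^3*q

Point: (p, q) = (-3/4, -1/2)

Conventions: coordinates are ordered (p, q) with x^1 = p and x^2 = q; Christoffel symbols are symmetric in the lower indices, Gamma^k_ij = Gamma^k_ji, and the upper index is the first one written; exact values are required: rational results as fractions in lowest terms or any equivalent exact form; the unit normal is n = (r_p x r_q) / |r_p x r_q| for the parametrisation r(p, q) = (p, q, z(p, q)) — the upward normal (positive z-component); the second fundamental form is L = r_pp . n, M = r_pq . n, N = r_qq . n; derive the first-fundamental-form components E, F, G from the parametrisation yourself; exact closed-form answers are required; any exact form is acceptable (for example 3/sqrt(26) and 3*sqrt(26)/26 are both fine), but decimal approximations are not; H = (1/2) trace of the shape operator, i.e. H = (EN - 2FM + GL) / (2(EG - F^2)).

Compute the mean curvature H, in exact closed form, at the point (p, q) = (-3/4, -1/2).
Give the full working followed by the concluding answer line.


z_p = -27/32, z_q = -3/32, z_pp = 9/4, z_pq = 27/8, z_qq = -3
E = 1753/1024, F = 81/1024, G = 1033/1024; answer radicand W^2 = 881/512
unnormalised second-form numerators: l = 9/4, m = 27/8, n = -3; L = l/sqrt(881/512), and similarly M = m/sqrt(W^2), N = n/sqrt(W^2)
H = (E*n - 2*F*m + G*l) / (2*(EG - F^2)*sqrt(W^2)); E*n - 2*F*m + G*l = -6963/2048, EG - F^2 = 881/512, so H = (-6963/7048)/sqrt(881/512)

Answer: H = -13926*sqrt(1762)/776161


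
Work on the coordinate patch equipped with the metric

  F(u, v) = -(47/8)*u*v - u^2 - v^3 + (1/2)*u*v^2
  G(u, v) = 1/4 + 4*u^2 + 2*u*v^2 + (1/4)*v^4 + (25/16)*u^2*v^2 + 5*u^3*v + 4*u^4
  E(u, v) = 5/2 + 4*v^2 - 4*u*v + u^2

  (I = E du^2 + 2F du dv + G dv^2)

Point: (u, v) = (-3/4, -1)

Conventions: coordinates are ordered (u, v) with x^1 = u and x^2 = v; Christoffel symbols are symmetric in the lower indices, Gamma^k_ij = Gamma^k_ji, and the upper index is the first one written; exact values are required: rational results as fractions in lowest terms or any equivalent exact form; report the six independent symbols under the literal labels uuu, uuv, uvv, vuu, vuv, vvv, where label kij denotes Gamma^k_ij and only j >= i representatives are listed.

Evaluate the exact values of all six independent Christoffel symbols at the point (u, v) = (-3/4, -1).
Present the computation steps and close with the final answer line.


E = 65/16, F = -139/32, G = 1409/256 at the point
E_u = 5/2, E_v = -5, F_u = 63/8, F_v = 69/32, G_u = -689/32, G_v = -239/128
EG - F^2 = 14301/4096;  g^inv = (4096/14301) * [[1409/256, 139/32], [139/32, 65/16]]
first-kind symbols [ij,l] = (1/2)(d_i g_jl + d_j g_il - d_l g_ij): [uu,u] = E_u/2 = 5/4, [uu,v] = F_u - E_v/2 = 83/8, [uv,u] = E_v/2 = -5/2, [uv,v] = G_u/2 = -689/64, [vv,u] = F_v - G_u/2 = 827/64, [vv,v] = G_v/2 = -239/256
Gamma^u_ij = (G*[ij,u] - F*[ij,v])/(EG - F^2), Gamma^v_ij = (E*[ij,v] - F*[ij,u])/(EG - F^2)

Answer: Gamma_uuu = 10132/681, Gamma_uuv = -82634/4767, Gamma_uvv = 122089/6356, Gamma_vuu = 9280/681, Gamma_vuv = -74540/4767, Gamma_vvv = 23819/1589


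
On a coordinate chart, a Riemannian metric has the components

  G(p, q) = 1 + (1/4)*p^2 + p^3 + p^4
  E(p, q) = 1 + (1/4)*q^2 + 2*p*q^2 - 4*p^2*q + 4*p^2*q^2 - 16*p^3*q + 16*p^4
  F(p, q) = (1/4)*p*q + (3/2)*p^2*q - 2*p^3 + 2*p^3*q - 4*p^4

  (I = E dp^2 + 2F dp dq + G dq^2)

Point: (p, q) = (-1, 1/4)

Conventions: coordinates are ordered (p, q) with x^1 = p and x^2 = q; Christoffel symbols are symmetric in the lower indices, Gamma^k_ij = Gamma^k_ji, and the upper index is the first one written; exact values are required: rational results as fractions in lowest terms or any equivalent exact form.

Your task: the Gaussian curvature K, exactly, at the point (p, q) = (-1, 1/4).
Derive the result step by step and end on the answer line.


E = 1289/64, F = -35/16, G = 5/4, EG - F^2 = 1305/64 at the point
E_p = -595/8, E_q = 105/8, F_p = 173/16, F_q = -3/4, G_p = -3/2, G_q = 0
E_qq = 9/2, F_pq = 13/4, G_pp = 13/2
The intrinsic route: Brioschi's K = (det M1 - det M2)/(EG - F^2)^2.
M1 = [[-E_qq/2 + F_pq - G_pp/2, E_p/2, F_p - E_q/2], [F_q - G_p/2, E, F], [G_q/2, F, G]] = [[-9/4, -595/16, 17/4], [0, 1289/64, -35/16], [0, -35/16, 5/4]]; det M1 = -11745/256
M2 = [[0, E_q/2, G_p/2], [E_q/2, E, F], [G_p/2, F, G]] = [[0, 105/16, -3/4], [105/16, 1289/64, -35/16], [-3/4, -35/16, 5/4]]; det M2 = -11169/256
det M1 - det M2 = -9/4; K = -9/4 / (1305/64)^2 = -1024/189225

Answer: K = -1024/189225


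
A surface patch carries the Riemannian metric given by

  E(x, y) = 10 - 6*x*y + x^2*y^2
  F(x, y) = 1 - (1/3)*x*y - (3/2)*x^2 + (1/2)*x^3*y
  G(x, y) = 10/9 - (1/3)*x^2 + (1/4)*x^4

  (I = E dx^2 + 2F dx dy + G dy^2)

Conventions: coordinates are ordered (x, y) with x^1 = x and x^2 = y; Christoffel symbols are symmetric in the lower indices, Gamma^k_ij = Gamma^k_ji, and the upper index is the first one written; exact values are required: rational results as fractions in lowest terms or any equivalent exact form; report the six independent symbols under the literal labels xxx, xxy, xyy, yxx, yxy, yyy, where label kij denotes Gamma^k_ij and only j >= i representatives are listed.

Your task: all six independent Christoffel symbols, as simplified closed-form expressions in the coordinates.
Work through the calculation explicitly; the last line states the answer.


E = 10 - 6*x*y + x^2*y^2; F = 1 - (1/3)*x*y - (3/2)*x^2 + (1/2)*x^3*y; G = 10/9 - (1/3)*x^2 + (1/4)*x^4
Gamma^k_ij = (1/2) g^{kl} (d_i g_jl + d_j g_il - d_l g_ij), with g^inv = (1/(EG-F^2)) [[G, -F], [-F, E]]
first partials: E_x = -6*y + 2*x*y^2, E_y = -6*x + 2*x^2*y, F_x = -(1/3)*y - 3*x + (3/2)*x^2*y, F_y = -(1/3)*x + (1/2)*x^3, G_x = -(2/3)*x + x^3, G_y = 0
D = EG - F^2 = 91/9 - 6*x*y - (1/3)*x^2 + x^2*y^2 + (1/4)*x^4
expanded: Gamma^x_xx = (G E_x - 2F F_x + F E_y)/(2D), Gamma^x_xy = (G E_y - F G_x)/(2D), Gamma^x_yy = (2G F_y - G G_x - F G_y)/(2D), Gamma^y_xx = (2E F_x - E E_y - F E_x)/(2D), Gamma^y_xy = (E G_x - F E_y)/(2D), Gamma^y_yy = (E G_y - 2F F_y + F G_x)/(2D); substitute and cancel common factors

Answer: Gamma_xxx = (36*x*y^2 - 108*y)/(9*x^4 + 36*x^2*y^2 - 12*x^2 - 216*x*y + 364), Gamma_xxy = (36*x^2*y - 108*x)/(9*x^4 + 36*x^2*y^2 - 12*x^2 - 216*x*y + 364), Gamma_xyy = 0, Gamma_yxx = (18*x^2*y - 12*y)/(9*x^4 + 36*x^2*y^2 - 12*x^2 - 216*x*y + 364), Gamma_yxy = (18*x^3 - 12*x)/(9*x^4 + 36*x^2*y^2 - 12*x^2 - 216*x*y + 364), Gamma_yyy = 0


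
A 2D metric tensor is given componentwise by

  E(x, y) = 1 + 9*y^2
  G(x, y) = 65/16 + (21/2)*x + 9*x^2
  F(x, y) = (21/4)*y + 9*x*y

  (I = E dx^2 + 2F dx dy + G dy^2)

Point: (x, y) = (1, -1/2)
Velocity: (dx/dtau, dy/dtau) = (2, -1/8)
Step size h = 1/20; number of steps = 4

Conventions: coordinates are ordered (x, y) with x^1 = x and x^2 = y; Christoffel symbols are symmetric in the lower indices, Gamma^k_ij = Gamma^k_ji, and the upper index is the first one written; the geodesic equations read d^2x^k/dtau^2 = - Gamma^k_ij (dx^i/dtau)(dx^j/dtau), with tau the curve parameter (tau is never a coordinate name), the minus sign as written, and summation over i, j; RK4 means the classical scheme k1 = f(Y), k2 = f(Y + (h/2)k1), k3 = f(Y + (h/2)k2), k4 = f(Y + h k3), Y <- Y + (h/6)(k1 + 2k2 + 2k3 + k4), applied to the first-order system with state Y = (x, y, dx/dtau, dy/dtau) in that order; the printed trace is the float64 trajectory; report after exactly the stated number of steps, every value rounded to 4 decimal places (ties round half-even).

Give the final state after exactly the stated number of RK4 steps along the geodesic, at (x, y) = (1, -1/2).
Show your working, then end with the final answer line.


f(Y) = (dx/dtau, dy/dtau, -Gamma^x_ij Y'^i Y'^j, -Gamma^y_ij Y'^i Y'^j) with the Gammas evaluated at the stage position; h = 0.050000; intermediate values shown to 6 dp
step 0: x = 1.0000, y = -0.5000, dx/dtau = 2.0000, dy/dtau = -0.1250
step 1:
  k1: at (x, y) = (1.000000, -0.500000), (dx/dtau, dy/dtau) = (2.000000, -0.125000); Gamma_xxx = 0.000000, Gamma_xxy = -0.174334, Gamma_xyy = 0.000000, Gamma_yxx = 0.000000, Gamma_yxy = 0.552058, Gamma_yyy = 0.000000; k1 = (2.000000, -0.125000, -0.087167, 0.276029)
  k2: at (x, y) = (1.050000, -0.503125), (dx/dtau, dy/dtau) = (1.997821, -0.118099); Gamma_xxx = 0.000000, Gamma_xxy = -0.165937, Gamma_xyy = 0.000000, Gamma_yxx = 0.000000, Gamma_yxy = 0.538694, Gamma_yyy = 0.000000; k2 = (1.997821, -0.118099, -0.078303, 0.254200)
  k3: at (x, y) = (1.049946, -0.502952), (dx/dtau, dy/dtau) = (1.998042, -0.118645); Gamma_xxx = 0.000000, Gamma_xxy = -0.165899, Gamma_xyy = 0.000000, Gamma_yxx = 0.000000, Gamma_yxy = 0.538739, Gamma_yyy = 0.000000; k3 = (1.998042, -0.118645, -0.078655, 0.255424)
  k4: at (x, y) = (1.099902, -0.505932), (dx/dtau, dy/dtau) = (1.996067, -0.112229); Gamma_xxx = 0.000000, Gamma_xxy = -0.158086, Gamma_xyy = 0.000000, Gamma_yxx = 0.000000, Gamma_yxy = 0.525952, Gamma_yyy = 0.000000; k4 = (1.996067, -0.112229, -0.070828, 0.235643)
  Y <- Y + (h/6)(k1 + 2k2 + 2k3 + k4): x = 1.0999, y = -0.5059, dx/dtau = 1.9961, dy/dtau = -0.1122
step 2:
  k1: at (x, y) = (1.099898, -0.505923), (dx/dtau, dy/dtau) = (1.996067, -0.112242); Gamma_xxx = 0.000000, Gamma_xxy = -0.158084, Gamma_xyy = 0.000000, Gamma_yxx = 0.000000, Gamma_yxy = 0.525954, Gamma_yyy = 0.000000; k1 = (1.996067, -0.112242, -0.070835, 0.235673)
  k2: at (x, y) = (1.149800, -0.508729), (dx/dtau, dy/dtau) = (1.994297, -0.106350); Gamma_xxx = 0.000000, Gamma_xxy = -0.150794, Gamma_xyy = 0.000000, Gamma_yxx = 0.000000, Gamma_yxy = 0.513724, Gamma_yyy = 0.000000; k2 = (1.994297, -0.106350, -0.063965, 0.217916)
  k3: at (x, y) = (1.149756, -0.508581), (dx/dtau, dy/dtau) = (1.994468, -0.106794); Gamma_xxx = 0.000000, Gamma_xxy = -0.150764, Gamma_xyy = 0.000000, Gamma_yxx = 0.000000, Gamma_yxy = 0.513757, Gamma_yyy = 0.000000; k3 = (1.994468, -0.106794, -0.064225, 0.218858)
  k4: at (x, y) = (1.199622, -0.511262), (dx/dtau, dy/dtau) = (1.992856, -0.101299); Gamma_xxx = 0.000000, Gamma_xxy = -0.143960, Gamma_xyy = 0.000000, Gamma_yxx = 0.000000, Gamma_yxy = 0.502039, Gamma_yyy = 0.000000; k4 = (1.992856, -0.101299, -0.058124, 0.202698)
  Y <- Y + (h/6)(k1 + 2k2 + 2k3 + k4): x = 1.1996, y = -0.5113, dx/dtau = 1.9929, dy/dtau = -0.1013
step 3:
  k1: at (x, y) = (1.199619, -0.511255), (dx/dtau, dy/dtau) = (1.992856, -0.101310); Gamma_xxx = 0.000000, Gamma_xxy = -0.143958, Gamma_xyy = 0.000000, Gamma_yxx = 0.000000, Gamma_yxy = 0.502041, Gamma_yyy = 0.000000; k1 = (1.992856, -0.101310, -0.058129, 0.202720)
  k2: at (x, y) = (1.249440, -0.513787), (dx/dtau, dy/dtau) = (1.991403, -0.096242); Gamma_xxx = 0.000000, Gamma_xxy = -0.137592, Gamma_xyy = 0.000000, Gamma_yxx = 0.000000, Gamma_yxy = 0.490814, Gamma_yyy = 0.000000; k2 = (1.991403, -0.096242, -0.052740, 0.188135)
  k3: at (x, y) = (1.249404, -0.513661), (dx/dtau, dy/dtau) = (1.991538, -0.096606); Gamma_xxx = 0.000000, Gamma_xxy = -0.137567, Gamma_xyy = 0.000000, Gamma_yxx = 0.000000, Gamma_yxy = 0.490839, Gamma_yyy = 0.000000; k3 = (1.991538, -0.096606, -0.052935, 0.188870)
  k4: at (x, y) = (1.299196, -0.516085), (dx/dtau, dy/dtau) = (1.990210, -0.091866); Gamma_xxx = 0.000000, Gamma_xxy = -0.131608, Gamma_xyy = 0.000000, Gamma_yxx = 0.000000, Gamma_yxy = 0.480069, Gamma_yyy = 0.000000; k4 = (1.990210, -0.091866, -0.048125, 0.175545)
  Y <- Y + (h/6)(k1 + 2k2 + 2k3 + k4): x = 1.2992, y = -0.5161, dx/dtau = 1.9902, dy/dtau = -0.0919
step 4:
  k1: at (x, y) = (1.299193, -0.516079), (dx/dtau, dy/dtau) = (1.990210, -0.091874); Gamma_xxx = 0.000000, Gamma_xxy = -0.131607, Gamma_xyy = 0.000000, Gamma_yxx = 0.000000, Gamma_yxy = 0.480070, Gamma_yyy = 0.000000; k1 = (1.990210, -0.091874, -0.048128, 0.175560)
  k2: at (x, y) = (1.348949, -0.518375), (dx/dtau, dy/dtau) = (1.989006, -0.087485); Gamma_xxx = 0.000000, Gamma_xxy = -0.126017, Gamma_xyy = 0.000000, Gamma_yxx = 0.000000, Gamma_yxy = 0.469737, Gamma_yyy = 0.000000; k2 = (1.989006, -0.087485, -0.043856, 0.163476)
  k3: at (x, y) = (1.348918, -0.518266), (dx/dtau, dy/dtau) = (1.989113, -0.087787); Gamma_xxx = 0.000000, Gamma_xxy = -0.125997, Gamma_xyy = 0.000000, Gamma_yxx = 0.000000, Gamma_yxy = 0.469756, Gamma_yyy = 0.000000; k3 = (1.989113, -0.087787, -0.044003, 0.164056)
  k4: at (x, y) = (1.398649, -0.520468), (dx/dtau, dy/dtau) = (1.988009, -0.083671); Gamma_xxx = 0.000000, Gamma_xxy = -0.120751, Gamma_xyy = 0.000000, Gamma_yxx = 0.000000, Gamma_yxy = 0.459830, Gamma_yyy = 0.000000; k4 = (1.988009, -0.083671, -0.040171, 0.152975)
  Y <- Y + (h/6)(k1 + 2k2 + 2k3 + k4): x = 1.3986, y = -0.5205, dx/dtau = 1.9880, dy/dtau = -0.0837

Answer: x = 1.3986, y = -0.5205, dx/dtau = 1.9880, dy/dtau = -0.0837


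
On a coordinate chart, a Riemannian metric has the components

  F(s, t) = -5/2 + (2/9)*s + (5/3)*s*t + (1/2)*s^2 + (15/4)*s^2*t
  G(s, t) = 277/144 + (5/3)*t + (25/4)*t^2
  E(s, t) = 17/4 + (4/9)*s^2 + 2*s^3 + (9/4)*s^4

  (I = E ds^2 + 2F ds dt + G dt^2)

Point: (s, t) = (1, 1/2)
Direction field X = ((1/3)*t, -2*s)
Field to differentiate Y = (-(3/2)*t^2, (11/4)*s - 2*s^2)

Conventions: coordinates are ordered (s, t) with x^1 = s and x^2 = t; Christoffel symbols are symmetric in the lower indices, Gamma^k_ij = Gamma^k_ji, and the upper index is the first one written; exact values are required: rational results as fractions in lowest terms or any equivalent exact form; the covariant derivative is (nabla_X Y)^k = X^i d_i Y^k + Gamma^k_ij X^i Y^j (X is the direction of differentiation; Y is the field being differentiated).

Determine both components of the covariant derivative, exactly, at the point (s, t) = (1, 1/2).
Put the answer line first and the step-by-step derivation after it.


Answer: (nabla_X Y)^s = 377533/174040, (nabla_X Y)^t = -776893/522120

E = 161/18, F = 67/72, G = 311/72 at the point
E_s = 143/9, E_t = 0, F_s = 209/36, F_t = 65/12, G_s = 0, G_t = 95/12
EG - F^2 = 21755/576;  g^inv = (576/21755) * [[311/72, -67/72], [-67/72, 161/18]]
first-kind symbols [ij,l] = (1/2)(d_i g_jl + d_j g_il - d_l g_ij): [ss,s] = E_s/2 = 143/18, [ss,t] = F_s - E_t/2 = 209/36, [st,s] = E_t/2 = 0, [st,t] = G_s/2 = 0, [tt,s] = F_t - G_s/2 = 65/12, [tt,t] = G_t/2 = 95/24
Gamma^s_ij = (G*[ij,s] - F*[ij,t])/(EG - F^2), Gamma^t_ij = (E*[ij,t] - F*[ij,s])/(EG - F^2)
Gamma_sss = 16654/21755, Gamma_sst = 0, Gamma_stt = 2271/4351, Gamma_tss = 25652/21755, Gamma_tst = 0, Gamma_ttt = 3498/4351
X = (1/6, -2), Y = (-3/8, 3/4) at the point


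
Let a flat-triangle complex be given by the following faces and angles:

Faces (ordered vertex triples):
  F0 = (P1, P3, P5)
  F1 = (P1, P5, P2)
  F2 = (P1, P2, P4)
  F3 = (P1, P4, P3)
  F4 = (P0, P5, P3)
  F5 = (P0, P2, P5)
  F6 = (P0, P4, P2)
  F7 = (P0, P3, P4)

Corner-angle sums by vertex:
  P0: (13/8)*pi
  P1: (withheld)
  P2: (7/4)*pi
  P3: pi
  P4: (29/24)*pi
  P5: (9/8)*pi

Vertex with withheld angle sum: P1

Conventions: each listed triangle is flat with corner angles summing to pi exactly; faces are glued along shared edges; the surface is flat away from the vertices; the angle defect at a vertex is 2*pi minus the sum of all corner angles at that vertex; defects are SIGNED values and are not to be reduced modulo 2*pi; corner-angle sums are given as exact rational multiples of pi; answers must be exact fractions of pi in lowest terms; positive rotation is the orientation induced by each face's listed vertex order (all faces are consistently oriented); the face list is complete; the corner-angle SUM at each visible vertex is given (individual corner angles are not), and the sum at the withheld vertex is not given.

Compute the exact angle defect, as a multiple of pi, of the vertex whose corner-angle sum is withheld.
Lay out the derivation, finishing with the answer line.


V = 6, E = 12, F = 8; chi = V - E + F = 2
Gauss-Bonnet: total defect = 2*pi*chi = 4*pi; visible defects sum to (79/24)*pi

Answer: defect(P1) = (17/24)*pi


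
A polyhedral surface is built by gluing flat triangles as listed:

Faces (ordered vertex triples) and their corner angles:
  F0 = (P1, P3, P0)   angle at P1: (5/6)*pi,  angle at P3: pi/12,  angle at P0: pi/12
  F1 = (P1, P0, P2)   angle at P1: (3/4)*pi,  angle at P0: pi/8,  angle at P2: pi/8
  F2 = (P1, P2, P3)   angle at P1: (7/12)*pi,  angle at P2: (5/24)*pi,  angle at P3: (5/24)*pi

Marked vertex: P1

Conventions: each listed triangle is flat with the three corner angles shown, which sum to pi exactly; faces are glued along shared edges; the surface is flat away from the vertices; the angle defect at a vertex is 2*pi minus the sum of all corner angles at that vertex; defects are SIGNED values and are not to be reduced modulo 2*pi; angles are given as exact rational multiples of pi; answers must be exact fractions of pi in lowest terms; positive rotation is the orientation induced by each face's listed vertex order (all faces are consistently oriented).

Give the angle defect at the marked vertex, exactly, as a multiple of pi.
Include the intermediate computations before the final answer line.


Sum of corner angles at P1: (13/6)*pi
defect = 2*pi - (13/6)*pi

Answer: defect(P1) = -pi/6


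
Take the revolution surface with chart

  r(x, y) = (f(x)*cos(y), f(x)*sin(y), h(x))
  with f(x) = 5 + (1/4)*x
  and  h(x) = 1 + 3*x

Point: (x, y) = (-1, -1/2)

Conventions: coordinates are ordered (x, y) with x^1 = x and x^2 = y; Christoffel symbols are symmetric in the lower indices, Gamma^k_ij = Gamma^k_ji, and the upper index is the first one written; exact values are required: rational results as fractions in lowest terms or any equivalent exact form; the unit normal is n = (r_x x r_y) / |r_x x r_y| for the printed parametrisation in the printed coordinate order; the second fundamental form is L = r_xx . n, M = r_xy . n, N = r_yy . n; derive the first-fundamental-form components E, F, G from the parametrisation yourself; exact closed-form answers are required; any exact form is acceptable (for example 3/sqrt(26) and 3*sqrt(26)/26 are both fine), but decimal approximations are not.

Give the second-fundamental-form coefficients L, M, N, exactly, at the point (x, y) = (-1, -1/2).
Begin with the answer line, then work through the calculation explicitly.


Answer: L = 0, M = 0, N = 57*sqrt(145)/145

f = 19/4, f' = 1/4, f'' = 0, h' = 3, h'' = 0
E = 145/16, F = 0, G = 361/16; answer radicand W^2 = 145/16
unnormalised second-form numerators: l = 0, m = 0, n = 57/4; L = l/sqrt(145/16), and similarly M = m/sqrt(W^2), N = n/sqrt(W^2)


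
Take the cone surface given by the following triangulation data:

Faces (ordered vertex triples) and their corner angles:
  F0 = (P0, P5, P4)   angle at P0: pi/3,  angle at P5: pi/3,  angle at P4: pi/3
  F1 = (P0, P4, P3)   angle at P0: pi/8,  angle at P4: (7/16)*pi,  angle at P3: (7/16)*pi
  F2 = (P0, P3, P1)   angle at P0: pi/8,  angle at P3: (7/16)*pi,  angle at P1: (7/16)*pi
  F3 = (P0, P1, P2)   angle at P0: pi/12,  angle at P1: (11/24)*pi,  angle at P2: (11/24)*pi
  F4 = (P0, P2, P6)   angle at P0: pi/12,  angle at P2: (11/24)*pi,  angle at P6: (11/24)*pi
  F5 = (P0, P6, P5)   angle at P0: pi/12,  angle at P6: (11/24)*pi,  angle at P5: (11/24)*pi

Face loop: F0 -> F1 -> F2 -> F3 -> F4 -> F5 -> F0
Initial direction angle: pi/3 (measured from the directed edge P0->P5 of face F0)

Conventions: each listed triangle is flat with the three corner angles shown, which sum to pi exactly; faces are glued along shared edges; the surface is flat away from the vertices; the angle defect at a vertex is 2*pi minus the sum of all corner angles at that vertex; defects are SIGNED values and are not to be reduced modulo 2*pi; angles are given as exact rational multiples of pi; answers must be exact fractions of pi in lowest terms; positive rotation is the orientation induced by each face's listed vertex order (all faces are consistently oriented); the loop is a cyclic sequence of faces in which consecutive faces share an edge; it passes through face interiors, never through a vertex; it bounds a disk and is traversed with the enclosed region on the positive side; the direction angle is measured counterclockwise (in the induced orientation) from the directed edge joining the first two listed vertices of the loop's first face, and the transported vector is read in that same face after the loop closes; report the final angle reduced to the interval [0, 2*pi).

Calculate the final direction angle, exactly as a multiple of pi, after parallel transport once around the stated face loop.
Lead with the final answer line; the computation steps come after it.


Answer: final direction angle = (3/2)*pi

enclosed vertex P0: corner angles sum to (5/6)*pi, defect = 2*pi - (5/6)*pi = (7/6)*pi
the rotation equals the total enclosed defect, so the final angle is initial + defects (mod 2*pi)
final angle = pi/3 + (7/6)*pi = (3/2)*pi (mod 2*pi)


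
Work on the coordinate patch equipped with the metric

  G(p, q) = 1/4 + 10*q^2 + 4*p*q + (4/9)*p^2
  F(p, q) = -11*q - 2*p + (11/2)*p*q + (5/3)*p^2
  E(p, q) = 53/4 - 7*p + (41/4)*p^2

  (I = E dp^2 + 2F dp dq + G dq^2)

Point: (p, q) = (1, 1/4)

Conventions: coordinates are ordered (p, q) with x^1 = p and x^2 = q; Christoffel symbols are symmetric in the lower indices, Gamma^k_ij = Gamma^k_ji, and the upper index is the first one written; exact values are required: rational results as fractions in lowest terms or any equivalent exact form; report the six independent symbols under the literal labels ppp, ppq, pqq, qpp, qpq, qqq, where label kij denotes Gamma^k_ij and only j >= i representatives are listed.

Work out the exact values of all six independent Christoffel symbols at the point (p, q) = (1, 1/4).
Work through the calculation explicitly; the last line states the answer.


E = 33/2, F = -41/24, G = 167/72 at the point
E_p = 27/2, E_q = 0, F_p = 65/24, F_q = -11/2, G_p = 17/9, G_q = 9
EG - F^2 = 20363/576;  g^inv = (576/20363) * [[167/72, 41/24], [41/24, 33/2]]
first-kind symbols [ij,l] = (1/2)(d_i g_jl + d_j g_il - d_l g_ij): [pp,p] = E_p/2 = 27/4, [pp,q] = F_p - E_q/2 = 65/24, [pq,p] = E_q/2 = 0, [pq,q] = G_p/2 = 17/18, [qq,p] = F_q - G_p/2 = -58/9, [qq,q] = G_q/2 = 9/2
Gamma^p_ij = (G*[ij,p] - F*[ij,q])/(EG - F^2), Gamma^q_ij = (E*[ij,q] - F*[ij,p])/(EG - F^2)

Answer: Gamma_ppp = 1669/2909, Gamma_ppq = 2788/61089, Gamma_pqq = -37636/183267, Gamma_qpp = 4626/2909, Gamma_qpq = 8976/20363, Gamma_qqq = 109280/61089


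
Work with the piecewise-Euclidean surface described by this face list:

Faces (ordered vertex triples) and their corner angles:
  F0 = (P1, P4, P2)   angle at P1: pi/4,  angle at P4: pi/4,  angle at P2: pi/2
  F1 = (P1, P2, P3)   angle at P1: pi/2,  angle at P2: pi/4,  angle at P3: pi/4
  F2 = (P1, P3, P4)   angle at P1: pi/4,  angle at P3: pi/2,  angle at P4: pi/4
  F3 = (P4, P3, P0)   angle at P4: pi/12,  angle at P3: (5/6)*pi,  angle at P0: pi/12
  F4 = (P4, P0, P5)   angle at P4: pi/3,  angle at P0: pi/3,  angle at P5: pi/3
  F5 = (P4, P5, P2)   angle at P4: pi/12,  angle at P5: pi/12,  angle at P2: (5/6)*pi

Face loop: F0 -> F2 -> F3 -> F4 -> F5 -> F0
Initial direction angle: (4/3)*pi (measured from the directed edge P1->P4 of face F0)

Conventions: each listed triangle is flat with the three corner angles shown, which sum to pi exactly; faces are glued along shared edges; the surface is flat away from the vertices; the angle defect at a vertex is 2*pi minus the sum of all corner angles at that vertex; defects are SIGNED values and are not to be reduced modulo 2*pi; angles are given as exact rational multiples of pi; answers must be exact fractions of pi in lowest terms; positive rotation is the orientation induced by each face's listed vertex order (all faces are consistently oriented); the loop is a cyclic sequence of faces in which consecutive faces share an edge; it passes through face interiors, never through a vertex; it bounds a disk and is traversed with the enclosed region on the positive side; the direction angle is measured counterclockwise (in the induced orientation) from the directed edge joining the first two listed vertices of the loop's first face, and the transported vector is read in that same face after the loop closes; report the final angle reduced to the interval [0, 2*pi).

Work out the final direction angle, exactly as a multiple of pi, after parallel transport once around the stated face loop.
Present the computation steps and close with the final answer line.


enclosed vertex P4: corner angles sum to pi, defect = 2*pi - pi = pi
adding the enclosed defects to the starting angle (mod 2*pi, induced orientation) gives the holonomy
final angle = (4/3)*pi + pi = pi/3 (mod 2*pi)

Answer: final direction angle = pi/3


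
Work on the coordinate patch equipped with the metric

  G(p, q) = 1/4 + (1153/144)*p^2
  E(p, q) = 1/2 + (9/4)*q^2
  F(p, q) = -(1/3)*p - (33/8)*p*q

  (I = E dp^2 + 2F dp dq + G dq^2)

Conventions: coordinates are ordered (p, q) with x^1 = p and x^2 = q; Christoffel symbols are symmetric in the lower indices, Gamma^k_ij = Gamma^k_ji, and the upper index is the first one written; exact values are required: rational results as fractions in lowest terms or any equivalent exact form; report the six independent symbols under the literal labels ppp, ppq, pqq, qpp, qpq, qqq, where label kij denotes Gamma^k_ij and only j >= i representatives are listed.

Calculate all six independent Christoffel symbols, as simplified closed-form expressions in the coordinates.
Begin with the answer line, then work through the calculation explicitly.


Answer: Gamma_ppp = (-15147*p*q^2 - 2016*p*q - 64*p)/(576*p^2*q^2 - 1584*p^2*q + 2242*p^2 + 324*q^2 + 72), Gamma_ppq = (176409*p^2*q + 9224*p^2 + 1944*q)/(3456*p^2*q^2 - 9504*p^2*q + 13452*p^2 + 1944*q^2 + 432), Gamma_pqq = (-2014291*p^3 - 62892*p)/(20736*p^2*q^2 - 57024*p^2*q + 80712*p^2 + 11664*q^2 + 2592), Gamma_qpp = (-4131*q^3 - 216*q^2 - 918*q - 48)/(288*p^2*q^2 - 792*p^2*q + 1121*p^2 + 162*q^2 + 36), Gamma_qpq = (15723*p*q^2 + 432*p*q + 2306*p)/(576*p^2*q^2 - 1584*p^2*q + 2242*p^2 + 324*q^2 + 72), Gamma_qqq = (-172953*p^2*q - 13976*p^2)/(3456*p^2*q^2 - 9504*p^2*q + 13452*p^2 + 1944*q^2 + 432)

E = 1/2 + (9/4)*q^2; F = -(1/3)*p - (33/8)*p*q; G = 1/4 + (1153/144)*p^2
Gamma^k_ij = (1/2) g^{kl} (d_i g_jl + d_j g_il - d_l g_ij), with g^inv = (1/(EG-F^2)) [[G, -F], [-F, E]]
first partials: E_p = 0, E_q = (9/2)*q, F_p = -1/3 - (33/8)*q, F_q = -(33/8)*p, G_p = (1153/72)*p, G_q = 0
D = EG - F^2 = 1/8 + (9/16)*q^2 + (1121/288)*p^2 - (11/4)*p^2*q + p^2*q^2
expanded: Gamma^p_pp = (G E_p - 2F F_p + F E_q)/(2D), Gamma^p_pq = (G E_q - F G_p)/(2D), Gamma^p_qq = (2G F_q - G G_p - F G_q)/(2D), Gamma^q_pp = (2E F_p - E E_q - F E_p)/(2D), Gamma^q_pq = (E G_p - F E_q)/(2D), Gamma^q_qq = (E G_q - 2F F_q + F G_p)/(2D); substitute and cancel common factors


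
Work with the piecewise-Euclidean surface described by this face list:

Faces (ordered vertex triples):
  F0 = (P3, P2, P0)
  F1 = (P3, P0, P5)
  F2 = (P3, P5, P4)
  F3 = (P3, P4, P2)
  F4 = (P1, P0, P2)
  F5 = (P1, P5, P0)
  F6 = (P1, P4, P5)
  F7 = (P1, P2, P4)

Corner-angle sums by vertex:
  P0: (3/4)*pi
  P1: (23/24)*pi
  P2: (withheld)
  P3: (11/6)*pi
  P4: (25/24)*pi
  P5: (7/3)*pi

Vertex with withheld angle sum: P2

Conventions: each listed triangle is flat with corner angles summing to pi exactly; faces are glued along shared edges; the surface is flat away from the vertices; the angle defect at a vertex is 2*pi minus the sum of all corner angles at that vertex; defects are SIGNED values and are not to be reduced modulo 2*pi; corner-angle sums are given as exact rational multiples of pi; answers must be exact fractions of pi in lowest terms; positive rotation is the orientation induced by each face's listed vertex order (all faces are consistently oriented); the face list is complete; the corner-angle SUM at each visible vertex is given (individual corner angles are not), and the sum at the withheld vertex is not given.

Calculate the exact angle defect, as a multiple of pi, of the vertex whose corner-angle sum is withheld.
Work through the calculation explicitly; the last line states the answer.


V = 6, E = 12, F = 8; chi = V - E + F = 2
Gauss-Bonnet: total defect = 2*pi*chi = 4*pi; visible defects sum to (37/12)*pi

Answer: defect(P2) = (11/12)*pi


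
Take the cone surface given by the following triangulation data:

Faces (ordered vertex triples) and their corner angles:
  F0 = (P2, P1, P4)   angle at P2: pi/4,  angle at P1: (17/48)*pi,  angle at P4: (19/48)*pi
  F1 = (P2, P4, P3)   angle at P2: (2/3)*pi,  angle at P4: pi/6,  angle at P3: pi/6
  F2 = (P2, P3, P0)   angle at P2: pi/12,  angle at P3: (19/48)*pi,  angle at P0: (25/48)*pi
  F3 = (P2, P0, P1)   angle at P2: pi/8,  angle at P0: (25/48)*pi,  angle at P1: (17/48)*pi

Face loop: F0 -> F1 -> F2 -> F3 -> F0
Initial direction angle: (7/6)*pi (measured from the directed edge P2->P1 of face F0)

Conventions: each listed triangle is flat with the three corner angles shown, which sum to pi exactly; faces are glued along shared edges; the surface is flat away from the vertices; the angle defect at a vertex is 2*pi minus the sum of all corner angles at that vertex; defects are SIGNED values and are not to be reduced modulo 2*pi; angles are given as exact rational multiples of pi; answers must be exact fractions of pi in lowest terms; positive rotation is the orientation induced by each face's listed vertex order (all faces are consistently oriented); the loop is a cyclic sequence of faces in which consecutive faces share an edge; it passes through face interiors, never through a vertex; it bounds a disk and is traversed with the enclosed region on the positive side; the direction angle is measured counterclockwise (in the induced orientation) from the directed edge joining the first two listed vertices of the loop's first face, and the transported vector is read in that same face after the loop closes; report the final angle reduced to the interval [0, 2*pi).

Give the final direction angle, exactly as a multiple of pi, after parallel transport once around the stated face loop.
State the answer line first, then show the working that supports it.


Answer: final direction angle = pi/24

enclosed vertex P2: corner angles sum to (9/8)*pi, defect = 2*pi - (9/8)*pi = (7/8)*pi
adding the enclosed defects to the starting angle (mod 2*pi, induced orientation) gives the holonomy
final angle = (7/6)*pi + (7/8)*pi = pi/24 (mod 2*pi)
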